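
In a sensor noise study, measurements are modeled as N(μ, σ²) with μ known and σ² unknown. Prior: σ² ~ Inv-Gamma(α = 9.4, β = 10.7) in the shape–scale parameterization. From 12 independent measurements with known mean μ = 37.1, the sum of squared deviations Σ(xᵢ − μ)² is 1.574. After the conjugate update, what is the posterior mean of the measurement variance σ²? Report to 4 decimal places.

0.7977

With known mean μ and an Inverse-Gamma(α, β) prior on σ², the Normal likelihood is conjugate: posterior is Inv-Gamma(α + n/2, β + Σ(xᵢ−μ)²/2).
Posterior: Inv-Gamma(9.4 + 12/2, 10.7 + 1.574/2) = Inv-Gamma(15.40, 11.4870).
E[σ²|data] = β/(α−1) = 11.4870/14.40 = 0.7977.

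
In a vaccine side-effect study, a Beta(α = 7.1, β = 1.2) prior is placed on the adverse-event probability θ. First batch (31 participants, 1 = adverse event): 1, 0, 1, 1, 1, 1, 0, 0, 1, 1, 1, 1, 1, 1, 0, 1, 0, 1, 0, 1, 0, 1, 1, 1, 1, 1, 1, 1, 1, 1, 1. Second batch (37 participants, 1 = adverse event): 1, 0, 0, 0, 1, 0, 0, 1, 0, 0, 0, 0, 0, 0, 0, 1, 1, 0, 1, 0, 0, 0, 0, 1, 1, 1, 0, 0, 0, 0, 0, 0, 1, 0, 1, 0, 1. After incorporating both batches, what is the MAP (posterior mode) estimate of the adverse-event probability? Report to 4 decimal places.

The Beta prior is conjugate to a Binomial/Bernoulli likelihood; the update adds successes to α and failures to β.
After batch 1: Beta(7.1+24, 1.2+7) = Beta(31.1, 8.2).
After batch 2: Beta(31.1+12, 8.2+25) = Beta(43.1, 33.2).
Mode of Beta(a,b) for a,b>1 is (a−1)/(a+b−2) = 42.1/74.3 = 0.5666.

0.5666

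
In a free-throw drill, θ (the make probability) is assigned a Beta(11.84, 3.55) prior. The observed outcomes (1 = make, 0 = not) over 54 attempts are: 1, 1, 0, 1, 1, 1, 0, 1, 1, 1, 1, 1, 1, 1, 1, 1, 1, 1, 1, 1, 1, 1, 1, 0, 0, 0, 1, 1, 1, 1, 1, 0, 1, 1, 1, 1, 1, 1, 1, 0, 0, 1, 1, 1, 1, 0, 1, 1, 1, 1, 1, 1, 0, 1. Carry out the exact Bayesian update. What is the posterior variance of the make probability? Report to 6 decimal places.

0.002232

The Beta prior is conjugate to a Binomial/Bernoulli likelihood; the update adds successes to α and failures to β.
Posterior: Beta(α+k, β+n−k) = Beta(11.84+44, 3.55+10) = Beta(55.84, 13.55).
Var = αβ/((α+β)²(α+β+1)) = 55.84·13.55/(69.39²·70.39) = 0.002232.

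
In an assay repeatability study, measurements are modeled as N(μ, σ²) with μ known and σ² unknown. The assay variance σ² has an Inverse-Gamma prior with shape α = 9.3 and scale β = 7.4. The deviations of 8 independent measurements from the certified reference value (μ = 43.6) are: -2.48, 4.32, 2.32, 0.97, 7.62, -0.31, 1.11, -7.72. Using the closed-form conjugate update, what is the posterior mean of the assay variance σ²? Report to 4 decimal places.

6.7044

With known mean μ and an Inverse-Gamma(α, β) prior on σ², the Normal likelihood is conjugate: posterior is Inv-Gamma(α + n/2, β + Σ(xᵢ−μ)²/2).
Σ(xᵢ−μ)² = (-2.48)² + (4.32)² + (2.32)² + (0.97)² + (7.62)² + (-0.31)² + (1.11)² + (-7.72)² = 150.1271.
Posterior: Inv-Gamma(9.3 + 8/2, 7.4 + 150.1271/2) = Inv-Gamma(13.30, 82.46355).
E[σ²|data] = β/(α−1) = 82.46355/12.30 = 6.7044.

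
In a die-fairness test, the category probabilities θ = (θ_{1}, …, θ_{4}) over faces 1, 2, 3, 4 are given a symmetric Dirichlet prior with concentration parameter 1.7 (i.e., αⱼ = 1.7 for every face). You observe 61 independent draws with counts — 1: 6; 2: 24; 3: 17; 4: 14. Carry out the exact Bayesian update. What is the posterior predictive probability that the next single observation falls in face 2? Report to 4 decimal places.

The Dirichlet prior is conjugate to the Multinomial likelihood: each posterior αⱼ = prior αⱼ + observed count nⱼ.
Posterior concentration: (7.7, 25.7, 18.7, 15.7), total = 67.8.
P(next = 2 | data) = α_{2}/Σα = 0.3791.

0.3791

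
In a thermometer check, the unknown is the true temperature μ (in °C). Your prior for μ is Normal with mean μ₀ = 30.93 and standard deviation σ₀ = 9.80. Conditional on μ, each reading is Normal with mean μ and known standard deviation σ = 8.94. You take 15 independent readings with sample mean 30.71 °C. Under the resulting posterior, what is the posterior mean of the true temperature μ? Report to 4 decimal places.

For Normal data with known variance σ², a Normal(μ₀, σ₀²) prior on μ is conjugate. Posterior precision = 1/σ₀² + n/σ²; posterior mean is the precision-weighted average of μ₀ and x̄.
n·x̄ = 15·30.71 = 460.65.
σ₀² = 9.80² = 96.04, σ² = 8.94² = 79.9236; σ² + n·σ₀² = 79.9236 + 15·96.04 = 1520.5236.
Posterior mean = (μ₀/σ₀² + n·x̄/σ²)/(1/σ₀² + n/σ²) = (σ²·μ₀ + σ₀²·n·x̄)/(σ² + n·σ₀²) = (79.9236·30.93 + 96.04·460.65)/1520.5236 = 46712.862948/1520.5236 = 30.7216.

30.7216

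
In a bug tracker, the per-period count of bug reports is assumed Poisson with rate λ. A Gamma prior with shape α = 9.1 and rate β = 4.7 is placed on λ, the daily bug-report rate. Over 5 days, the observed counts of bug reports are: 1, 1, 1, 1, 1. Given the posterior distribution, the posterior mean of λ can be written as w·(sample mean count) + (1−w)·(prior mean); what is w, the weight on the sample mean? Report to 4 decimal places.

With a Gamma(shape α, rate β) prior, the Poisson likelihood is conjugate: the posterior is Gamma(α + ΣXᵢ, β + n).
Posterior mean = (α₀+S)/(β₀+n) = [n/(β₀+n)]·(S/n) + [β₀/(β₀+n)]·(α₀/β₀), so only n and β₀ enter the weight.
Weight on data w = n/(β₀+n) = 5/(4.7+5) = 5/9.7 = 0.5155.

0.5155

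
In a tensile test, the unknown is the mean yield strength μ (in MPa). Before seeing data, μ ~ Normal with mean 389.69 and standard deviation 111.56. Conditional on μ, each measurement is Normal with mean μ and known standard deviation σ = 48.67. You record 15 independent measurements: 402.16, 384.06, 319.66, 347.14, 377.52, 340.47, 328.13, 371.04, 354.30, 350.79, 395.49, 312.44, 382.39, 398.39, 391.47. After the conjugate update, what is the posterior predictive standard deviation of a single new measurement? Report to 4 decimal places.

For Normal data with known variance σ², a Normal(μ₀, σ₀²) prior on μ is conjugate. Posterior precision = 1/σ₀² + n/σ²; posterior mean is the precision-weighted average of μ₀ and x̄.
σ₀² = 111.56² = 12445.6336, σ² = 48.67² = 2368.7689; σ² + n·σ₀² = 2368.7689 + 15·12445.6336 = 189053.2729.
Posterior precision = 1/σ₀² + n/σ² = 1/12445.6336 + 15/2368.7689 = (σ² + n·σ₀²)/(σ₀²σ²) = 189053.2729/(12445.6336·2368.7689); posterior variance σₙ² = σ₀²σ²/(σ² + n·σ₀²) = 12445.6336·2368.7689/189053.2729 = 155.939272.
Predictive variance for one new observation = σₙ² + σ² = 12445.6336·2368.7689/189053.2729 + 2368.7689 = σ²·(σ₀² + 189053.2729)/189053.2729 = 2368.7689·201498.9065/189053.2729 = 2524.708172; SD = √(2368.7689·201498.9065/189053.2729) = 50.2465.

50.2465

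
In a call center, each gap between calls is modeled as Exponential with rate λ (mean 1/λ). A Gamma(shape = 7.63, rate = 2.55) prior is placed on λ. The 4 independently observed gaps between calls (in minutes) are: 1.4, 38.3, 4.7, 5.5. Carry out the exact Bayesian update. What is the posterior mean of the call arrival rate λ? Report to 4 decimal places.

0.2217

With a Gamma(shape α, rate β) prior on the exponential rate λ, the posterior after n observations with total T = Σxᵢ is Gamma(α+n, β+T).
Sum of observations T = 49.9 minutes; n = 4.
Posterior: Gamma(7.63+4, 2.55+49.9) = Gamma(11.63, 52.45).
Posterior mean of λ = α/β = 11.63/52.45 = 0.2217.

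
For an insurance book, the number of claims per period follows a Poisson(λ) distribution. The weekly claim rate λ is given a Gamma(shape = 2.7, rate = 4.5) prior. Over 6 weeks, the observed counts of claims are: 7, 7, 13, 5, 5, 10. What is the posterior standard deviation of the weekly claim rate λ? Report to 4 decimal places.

With a Gamma(shape α, rate β) prior, the Poisson likelihood is conjugate: the posterior is Gamma(α + ΣXᵢ, β + n).
Sum of counts S = 47 over n = 6 weeks.
Posterior: Gamma(α+S, β+n) = Gamma(2.7+47, 4.5+6) = Gamma(49.7, 10.5).
SD = √α/β = √49.7/10.5 = 0.6714.

0.6714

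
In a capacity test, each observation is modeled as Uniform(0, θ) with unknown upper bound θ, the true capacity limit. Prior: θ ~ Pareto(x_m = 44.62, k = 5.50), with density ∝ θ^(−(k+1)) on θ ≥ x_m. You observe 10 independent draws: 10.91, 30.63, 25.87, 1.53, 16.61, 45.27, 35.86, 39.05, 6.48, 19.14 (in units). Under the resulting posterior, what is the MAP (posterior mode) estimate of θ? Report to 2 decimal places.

A Pareto(scale x_m, shape k) prior on the upper bound θ of Uniform(0, θ) is conjugate: posterior is Pareto(max(x_m, max xᵢ), k + n).
Sample maximum = 45.27; prior scale x_m = 44.62 → posterior scale = max = 45.27.
Posterior shape = 5.50 + 10 = 15.50.
The Pareto density is decreasing on [x_m, ∞), so the mode is x_m = 45.27.

45.27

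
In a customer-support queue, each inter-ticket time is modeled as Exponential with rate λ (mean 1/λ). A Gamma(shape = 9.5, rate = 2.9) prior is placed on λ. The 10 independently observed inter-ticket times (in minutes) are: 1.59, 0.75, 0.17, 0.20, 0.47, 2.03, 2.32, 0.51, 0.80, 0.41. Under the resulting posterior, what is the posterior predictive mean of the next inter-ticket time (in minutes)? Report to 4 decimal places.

0.6568

With a Gamma(shape α, rate β) prior on the exponential rate λ, the posterior after n observations with total T = Σxᵢ is Gamma(α+n, β+T).
Sum of observations T = 9.25 minutes; n = 10.
Posterior: Gamma(9.5+10, 2.9+9.25) = Gamma(19.5, 12.15).
The predictive distribution for the next observation is Lomax; its mean is β/(α−1) = 12.15/18.5 = 0.6568.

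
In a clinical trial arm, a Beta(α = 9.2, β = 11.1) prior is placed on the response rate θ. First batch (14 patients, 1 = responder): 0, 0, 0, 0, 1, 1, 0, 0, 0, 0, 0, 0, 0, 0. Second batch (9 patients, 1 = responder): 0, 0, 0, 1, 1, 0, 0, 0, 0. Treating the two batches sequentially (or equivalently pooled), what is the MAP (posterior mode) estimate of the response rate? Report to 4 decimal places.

The Beta prior is conjugate to a Binomial/Bernoulli likelihood; the update adds successes to α and failures to β.
After batch 1: Beta(9.2+2, 11.1+12) = Beta(11.2, 23.1).
After batch 2: Beta(11.2+2, 23.1+7) = Beta(13.2, 30.1).
Mode of Beta(a,b) for a,b>1 is (a−1)/(a+b−2) = 12.2/41.3 = 0.2954.

0.2954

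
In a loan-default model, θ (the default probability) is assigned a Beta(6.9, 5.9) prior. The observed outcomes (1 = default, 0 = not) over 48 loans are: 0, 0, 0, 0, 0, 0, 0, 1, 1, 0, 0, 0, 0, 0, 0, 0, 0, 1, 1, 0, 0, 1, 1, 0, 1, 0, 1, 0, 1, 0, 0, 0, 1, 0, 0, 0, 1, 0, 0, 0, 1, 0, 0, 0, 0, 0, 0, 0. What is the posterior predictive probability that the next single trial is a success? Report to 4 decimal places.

0.3109

The Beta prior is conjugate to a Binomial/Bernoulli likelihood; the update adds successes to α and failures to β.
Posterior: Beta(α+k, β+n−k) = Beta(6.9+12, 5.9+36) = Beta(18.9, 41.9).
For a single future Bernoulli trial, P(success | data) = α/(α+β) = 0.3109.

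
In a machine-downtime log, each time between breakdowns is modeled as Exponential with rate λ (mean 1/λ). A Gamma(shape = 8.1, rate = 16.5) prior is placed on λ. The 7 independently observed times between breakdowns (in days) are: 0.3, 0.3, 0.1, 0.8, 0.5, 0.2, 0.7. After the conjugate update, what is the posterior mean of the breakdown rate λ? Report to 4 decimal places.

0.7784

With a Gamma(shape α, rate β) prior on the exponential rate λ, the posterior after n observations with total T = Σxᵢ is Gamma(α+n, β+T).
Sum of observations T = 2.9 days; n = 7.
Posterior: Gamma(8.1+7, 16.5+2.9) = Gamma(15.1, 19.4).
Posterior mean of λ = α/β = 15.1/19.4 = 0.7784.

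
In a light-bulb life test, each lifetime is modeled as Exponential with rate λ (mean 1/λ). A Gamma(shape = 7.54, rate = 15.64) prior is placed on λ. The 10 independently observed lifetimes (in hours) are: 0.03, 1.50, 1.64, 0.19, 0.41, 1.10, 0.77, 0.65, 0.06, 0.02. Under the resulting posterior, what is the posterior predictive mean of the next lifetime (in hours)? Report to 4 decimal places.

1.3307

With a Gamma(shape α, rate β) prior on the exponential rate λ, the posterior after n observations with total T = Σxᵢ is Gamma(α+n, β+T).
Sum of observations T = 6.37 hours; n = 10.
Posterior: Gamma(7.54+10, 15.64+6.37) = Gamma(17.54, 22.01).
The predictive distribution for the next observation is Lomax; its mean is β/(α−1) = 22.01/16.54 = 1.3307.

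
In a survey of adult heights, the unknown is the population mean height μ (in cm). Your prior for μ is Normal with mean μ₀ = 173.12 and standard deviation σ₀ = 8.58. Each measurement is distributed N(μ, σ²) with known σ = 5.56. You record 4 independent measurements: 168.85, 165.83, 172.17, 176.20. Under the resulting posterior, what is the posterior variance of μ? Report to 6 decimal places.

For Normal data with known variance σ², a Normal(μ₀, σ₀²) prior on μ is conjugate. Posterior precision = 1/σ₀² + n/σ²; posterior mean is the precision-weighted average of μ₀ and x̄.
σ₀² = 8.58² = 73.6164, σ² = 5.56² = 30.9136; σ² + n·σ₀² = 30.9136 + 4·73.6164 = 325.3792.
Posterior precision = 1/σ₀² + n/σ² = 1/73.6164 + 4/30.9136 = (σ² + n·σ₀²)/(σ₀²σ²) = 325.3792/(73.6164·30.9136); posterior variance σₙ² = σ₀²σ²/(σ² + n·σ₀²) = 73.6164·30.9136/325.3792 = 6.994141.

6.994141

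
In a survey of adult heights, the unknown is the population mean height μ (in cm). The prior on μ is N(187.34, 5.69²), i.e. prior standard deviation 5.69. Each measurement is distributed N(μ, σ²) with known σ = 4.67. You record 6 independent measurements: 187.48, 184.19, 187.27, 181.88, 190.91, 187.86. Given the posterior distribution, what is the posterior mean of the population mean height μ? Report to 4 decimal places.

For Normal data with known variance σ², a Normal(μ₀, σ₀²) prior on μ is conjugate. Posterior precision = 1/σ₀² + n/σ²; posterior mean is the precision-weighted average of μ₀ and x̄.
Σxᵢ = 187.48 + 184.19 + 187.27 + 181.88 + 190.91 + 187.86 = 1119.59, so n·x̄ = 1119.59.
σ₀² = 5.69² = 32.3761, σ² = 4.67² = 21.8089; σ² + n·σ₀² = 21.8089 + 6·32.3761 = 216.0655.
Posterior mean = (μ₀/σ₀² + n·x̄/σ²)/(1/σ₀² + n/σ²) = (σ²·μ₀ + σ₀²·n·x̄)/(σ² + n·σ₀²) = (21.8089·187.34 + 32.3761·1119.59)/216.0655 = 40333.637125/216.0655 = 186.6732.

186.6732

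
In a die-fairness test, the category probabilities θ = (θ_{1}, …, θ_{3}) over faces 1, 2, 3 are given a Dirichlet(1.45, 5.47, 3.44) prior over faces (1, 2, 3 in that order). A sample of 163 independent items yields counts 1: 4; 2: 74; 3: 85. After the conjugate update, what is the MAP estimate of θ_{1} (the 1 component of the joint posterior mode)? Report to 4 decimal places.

0.0261

The Dirichlet prior is conjugate to the Multinomial likelihood: each posterior αⱼ = prior αⱼ + observed count nⱼ.
Posterior concentration: (5.45, 79.47, 88.44), total = 173.36.
Joint mode component: (α_{1}−1)/(Σα−K) = 4.45/170.36 = 0.0261.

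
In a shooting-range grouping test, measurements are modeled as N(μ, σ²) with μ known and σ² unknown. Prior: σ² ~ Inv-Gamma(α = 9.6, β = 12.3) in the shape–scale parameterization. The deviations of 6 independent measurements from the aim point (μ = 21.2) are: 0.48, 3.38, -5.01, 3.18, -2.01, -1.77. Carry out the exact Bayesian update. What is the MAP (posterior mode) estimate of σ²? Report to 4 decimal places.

2.8912

With known mean μ and an Inverse-Gamma(α, β) prior on σ², the Normal likelihood is conjugate: posterior is Inv-Gamma(α + n/2, β + Σ(xᵢ−μ)²/2).
Σ(xᵢ−μ)² = (0.48)² + (3.38)² + (-5.01)² + (3.18)² + (-2.01)² + (-1.77)² = 54.0403.
Posterior: Inv-Gamma(9.6 + 6/2, 12.3 + 54.0403/2) = Inv-Gamma(12.60, 39.32015).
Mode = β/(α+1) = 39.32015/13.60 = 2.8912.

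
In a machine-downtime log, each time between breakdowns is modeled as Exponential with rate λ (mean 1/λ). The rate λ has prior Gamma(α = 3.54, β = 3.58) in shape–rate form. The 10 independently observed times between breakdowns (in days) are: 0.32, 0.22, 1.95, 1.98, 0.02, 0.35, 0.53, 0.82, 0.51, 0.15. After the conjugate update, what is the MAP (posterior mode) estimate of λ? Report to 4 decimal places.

With a Gamma(shape α, rate β) prior on the exponential rate λ, the posterior after n observations with total T = Σxᵢ is Gamma(α+n, β+T).
Sum of observations T = 6.85 days; n = 10.
Posterior: Gamma(3.54+10, 3.58+6.85) = Gamma(13.54, 10.43).
Mode = (α−1)/β = 1.2023.

1.2023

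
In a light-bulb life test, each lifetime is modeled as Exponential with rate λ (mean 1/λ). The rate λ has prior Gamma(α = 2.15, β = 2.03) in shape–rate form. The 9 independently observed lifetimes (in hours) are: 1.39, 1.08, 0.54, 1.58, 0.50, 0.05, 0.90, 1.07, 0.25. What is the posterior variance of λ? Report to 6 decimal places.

With a Gamma(shape α, rate β) prior on the exponential rate λ, the posterior after n observations with total T = Σxᵢ is Gamma(α+n, β+T).
Sum of observations T = 7.36 hours; n = 9.
Posterior: Gamma(2.15+9, 2.03+7.36) = Gamma(11.15, 9.39).
Var = α/β² = 0.126457.

0.126457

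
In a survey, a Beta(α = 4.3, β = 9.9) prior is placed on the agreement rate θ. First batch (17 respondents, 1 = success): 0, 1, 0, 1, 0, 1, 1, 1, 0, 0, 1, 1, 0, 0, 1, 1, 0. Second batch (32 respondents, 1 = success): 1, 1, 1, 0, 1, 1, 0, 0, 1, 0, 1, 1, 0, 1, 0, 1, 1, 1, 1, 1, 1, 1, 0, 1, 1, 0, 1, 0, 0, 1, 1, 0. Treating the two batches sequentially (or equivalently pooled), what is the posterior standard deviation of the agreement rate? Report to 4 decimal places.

The Beta prior is conjugate to a Binomial/Bernoulli likelihood; the update adds successes to α and failures to β.
After batch 1: Beta(4.3+9, 9.9+8) = Beta(13.3, 17.9).
After batch 2: Beta(13.3+21, 17.9+11) = Beta(34.3, 28.9).
Var = αβ/((α+β)²(α+β+1)) = 34.3·28.9/(63.2²·64.2) = 0.00386565; SD = √0.00386565 = 0.0622.

0.0622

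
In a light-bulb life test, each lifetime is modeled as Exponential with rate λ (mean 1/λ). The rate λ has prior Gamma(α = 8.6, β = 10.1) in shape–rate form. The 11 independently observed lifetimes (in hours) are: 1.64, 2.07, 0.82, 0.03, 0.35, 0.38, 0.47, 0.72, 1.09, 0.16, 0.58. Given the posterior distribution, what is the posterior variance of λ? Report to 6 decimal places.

0.057829

With a Gamma(shape α, rate β) prior on the exponential rate λ, the posterior after n observations with total T = Σxᵢ is Gamma(α+n, β+T).
Sum of observations T = 8.31 hours; n = 11.
Posterior: Gamma(8.6+11, 10.1+8.31) = Gamma(19.6, 18.41).
Var = α/β² = 0.057829.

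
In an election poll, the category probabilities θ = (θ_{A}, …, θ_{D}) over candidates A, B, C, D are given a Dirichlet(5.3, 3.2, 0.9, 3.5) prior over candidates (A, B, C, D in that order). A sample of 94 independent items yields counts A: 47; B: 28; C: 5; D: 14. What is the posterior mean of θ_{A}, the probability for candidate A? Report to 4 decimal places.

0.4892

The Dirichlet prior is conjugate to the Multinomial likelihood: each posterior αⱼ = prior αⱼ + observed count nⱼ.
Posterior concentration: (52.3, 31.2, 5.9, 17.5), total = 106.9.
E[θ_{A}|data] = α_{A}/Σα = 52.3/106.9 = 0.4892.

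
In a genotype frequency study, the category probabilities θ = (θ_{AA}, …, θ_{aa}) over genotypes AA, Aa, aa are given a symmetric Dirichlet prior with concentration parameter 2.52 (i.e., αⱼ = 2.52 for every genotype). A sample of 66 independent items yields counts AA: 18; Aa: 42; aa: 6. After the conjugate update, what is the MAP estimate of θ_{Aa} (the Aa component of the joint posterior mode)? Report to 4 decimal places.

0.6168

The Dirichlet prior is conjugate to the Multinomial likelihood: each posterior αⱼ = prior αⱼ + observed count nⱼ.
Posterior concentration: (20.52, 44.52, 8.52), total = 73.56.
Joint mode component: (α_{Aa}−1)/(Σα−K) = 43.52/70.56 = 0.6168.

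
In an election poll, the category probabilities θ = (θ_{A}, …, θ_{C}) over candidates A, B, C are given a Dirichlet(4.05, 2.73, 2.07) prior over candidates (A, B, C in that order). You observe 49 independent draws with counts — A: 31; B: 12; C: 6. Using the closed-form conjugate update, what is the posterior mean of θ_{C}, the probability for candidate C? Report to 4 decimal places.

The Dirichlet prior is conjugate to the Multinomial likelihood: each posterior αⱼ = prior αⱼ + observed count nⱼ.
Posterior concentration: (35.05, 14.73, 8.07), total = 57.85.
E[θ_{C}|data] = α_{C}/Σα = 8.07/57.85 = 0.1395.

0.1395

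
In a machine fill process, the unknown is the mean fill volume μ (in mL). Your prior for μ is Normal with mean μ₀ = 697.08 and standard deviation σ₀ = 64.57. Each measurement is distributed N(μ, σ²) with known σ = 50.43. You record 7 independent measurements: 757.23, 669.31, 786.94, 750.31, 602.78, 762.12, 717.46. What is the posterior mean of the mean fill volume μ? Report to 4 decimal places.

For Normal data with known variance σ², a Normal(μ₀, σ₀²) prior on μ is conjugate. Posterior precision = 1/σ₀² + n/σ²; posterior mean is the precision-weighted average of μ₀ and x̄.
Σxᵢ = 757.23 + 669.31 + 786.94 + 750.31 + 602.78 + 762.12 + 717.46 = 5046.15, so n·x̄ = 5046.15.
σ₀² = 64.57² = 4169.2849, σ² = 50.43² = 2543.1849; σ² + n·σ₀² = 2543.1849 + 7·4169.2849 = 31728.1792.
Posterior mean = (μ₀/σ₀² + n·x̄/σ²)/(1/σ₀² + n/σ²) = (σ²·μ₀ + σ₀²·n·x̄)/(σ² + n·σ₀²) = (2543.1849·697.08 + 4169.2849·5046.15)/31728.1792 = 22811640.328227/31728.1792 = 718.9710.

718.9710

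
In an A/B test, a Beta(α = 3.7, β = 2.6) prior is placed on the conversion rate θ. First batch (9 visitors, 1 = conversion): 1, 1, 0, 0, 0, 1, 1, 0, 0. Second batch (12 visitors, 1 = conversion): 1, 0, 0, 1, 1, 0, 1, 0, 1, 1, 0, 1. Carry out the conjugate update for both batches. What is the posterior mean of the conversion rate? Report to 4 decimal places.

0.5385

The Beta prior is conjugate to a Binomial/Bernoulli likelihood; the update adds successes to α and failures to β.
After batch 1: Beta(3.7+4, 2.6+5) = Beta(7.7, 7.6).
After batch 2: Beta(7.7+7, 7.6+5) = Beta(14.7, 12.6).
Posterior mean = α/(α+β) = 14.7/27.3 = 0.5385.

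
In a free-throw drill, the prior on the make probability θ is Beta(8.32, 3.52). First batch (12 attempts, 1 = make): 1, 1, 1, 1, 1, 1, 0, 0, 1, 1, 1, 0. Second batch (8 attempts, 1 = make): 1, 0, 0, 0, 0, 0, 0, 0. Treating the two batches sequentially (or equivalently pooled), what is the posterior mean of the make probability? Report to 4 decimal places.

0.5754

The Beta prior is conjugate to a Binomial/Bernoulli likelihood; the update adds successes to α and failures to β.
After batch 1: Beta(8.32+9, 3.52+3) = Beta(17.32, 6.52).
After batch 2: Beta(17.32+1, 6.52+7) = Beta(18.32, 13.52).
Posterior mean = α/(α+β) = 18.32/31.84 = 0.5754.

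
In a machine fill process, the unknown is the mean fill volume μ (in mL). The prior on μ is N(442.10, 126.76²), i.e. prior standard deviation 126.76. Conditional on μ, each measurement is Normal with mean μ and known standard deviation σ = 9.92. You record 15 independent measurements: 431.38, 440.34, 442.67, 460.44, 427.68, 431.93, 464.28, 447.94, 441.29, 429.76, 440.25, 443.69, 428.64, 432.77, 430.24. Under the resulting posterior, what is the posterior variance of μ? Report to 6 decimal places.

6.557749

For Normal data with known variance σ², a Normal(μ₀, σ₀²) prior on μ is conjugate. Posterior precision = 1/σ₀² + n/σ²; posterior mean is the precision-weighted average of μ₀ and x̄.
σ₀² = 126.76² = 16068.0976, σ² = 9.92² = 98.4064; σ² + n·σ₀² = 98.4064 + 15·16068.0976 = 241119.8704.
Posterior precision = 1/σ₀² + n/σ² = 1/16068.0976 + 15/98.4064 = (σ² + n·σ₀²)/(σ₀²σ²) = 241119.8704/(16068.0976·98.4064); posterior variance σₙ² = σ₀²σ²/(σ² + n·σ₀²) = 16068.0976·98.4064/241119.8704 = 6.557749.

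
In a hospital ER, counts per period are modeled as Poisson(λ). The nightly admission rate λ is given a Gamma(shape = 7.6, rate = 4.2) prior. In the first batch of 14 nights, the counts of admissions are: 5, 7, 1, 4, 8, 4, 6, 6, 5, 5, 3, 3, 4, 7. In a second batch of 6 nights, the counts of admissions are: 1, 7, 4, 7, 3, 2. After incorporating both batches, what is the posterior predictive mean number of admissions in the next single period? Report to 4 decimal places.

4.1157

With a Gamma(shape α, rate β) prior, the Poisson likelihood is conjugate: the posterior is Gamma(α + ΣXᵢ, β + n).
Batch 1: sum of counts S = 68 over n = 14 nights.
After batch 1: Gamma(α+S, β+n) = Gamma(7.6+68, 4.2+14) = Gamma(75.6, 18.2).
Batch 2: sum of counts S = 24 over n = 6 nights.
After batch 2: Gamma(α+S, β+n) = Gamma(75.6+24, 18.2+6) = Gamma(99.6, 24.2).
The predictive distribution for one future period is NegBinom with mean α/β = 4.1157.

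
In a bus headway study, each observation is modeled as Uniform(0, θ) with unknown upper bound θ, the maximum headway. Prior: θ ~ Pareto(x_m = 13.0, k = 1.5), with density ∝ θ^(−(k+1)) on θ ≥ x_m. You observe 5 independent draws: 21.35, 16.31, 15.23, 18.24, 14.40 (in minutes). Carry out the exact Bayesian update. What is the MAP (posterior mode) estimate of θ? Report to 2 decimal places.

A Pareto(scale x_m, shape k) prior on the upper bound θ of Uniform(0, θ) is conjugate: posterior is Pareto(max(x_m, max xᵢ), k + n).
Sample maximum = 21.35; prior scale x_m = 13.0 → posterior scale = max = 21.35.
Posterior shape = 1.5 + 5 = 6.5.
The Pareto density is decreasing on [x_m, ∞), so the mode is x_m = 21.35.

21.35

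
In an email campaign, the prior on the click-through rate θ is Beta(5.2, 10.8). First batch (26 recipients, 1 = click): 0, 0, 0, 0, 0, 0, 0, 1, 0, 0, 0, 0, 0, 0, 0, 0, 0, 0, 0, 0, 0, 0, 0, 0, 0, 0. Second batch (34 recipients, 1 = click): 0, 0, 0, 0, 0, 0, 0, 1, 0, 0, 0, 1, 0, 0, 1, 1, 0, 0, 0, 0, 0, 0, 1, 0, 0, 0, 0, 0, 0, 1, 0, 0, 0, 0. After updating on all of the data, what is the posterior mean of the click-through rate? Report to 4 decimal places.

0.1605

The Beta prior is conjugate to a Binomial/Bernoulli likelihood; the update adds successes to α and failures to β.
After batch 1: Beta(5.2+1, 10.8+25) = Beta(6.2, 35.8).
After batch 2: Beta(6.2+6, 35.8+28) = Beta(12.2, 63.8).
Posterior mean = α/(α+β) = 12.2/76.0 = 0.1605.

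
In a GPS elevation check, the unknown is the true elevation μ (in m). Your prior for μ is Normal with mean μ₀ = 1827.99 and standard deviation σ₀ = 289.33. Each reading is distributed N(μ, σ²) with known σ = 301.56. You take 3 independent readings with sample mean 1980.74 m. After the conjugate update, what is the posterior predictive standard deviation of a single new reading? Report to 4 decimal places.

For Normal data with known variance σ², a Normal(μ₀, σ₀²) prior on μ is conjugate. Posterior precision = 1/σ₀² + n/σ²; posterior mean is the precision-weighted average of μ₀ and x̄.
σ₀² = 289.33² = 83711.8489, σ² = 301.56² = 90938.4336; σ² + n·σ₀² = 90938.4336 + 3·83711.8489 = 342073.9803.
Posterior precision = 1/σ₀² + n/σ² = 1/83711.8489 + 3/90938.4336 = (σ² + n·σ₀²)/(σ₀²σ²) = 342073.9803/(83711.8489·90938.4336); posterior variance σₙ² = σ₀²σ²/(σ² + n·σ₀²) = 83711.8489·90938.4336/342073.9803 = 22254.321729.
Predictive variance for one new observation = σₙ² + σ² = 83711.8489·90938.4336/342073.9803 + 90938.4336 = σ²·(σ₀² + 342073.9803)/342073.9803 = 90938.4336·425785.8292/342073.9803 = 113192.755329; SD = √(90938.4336·425785.8292/342073.9803) = 336.4413.

336.4413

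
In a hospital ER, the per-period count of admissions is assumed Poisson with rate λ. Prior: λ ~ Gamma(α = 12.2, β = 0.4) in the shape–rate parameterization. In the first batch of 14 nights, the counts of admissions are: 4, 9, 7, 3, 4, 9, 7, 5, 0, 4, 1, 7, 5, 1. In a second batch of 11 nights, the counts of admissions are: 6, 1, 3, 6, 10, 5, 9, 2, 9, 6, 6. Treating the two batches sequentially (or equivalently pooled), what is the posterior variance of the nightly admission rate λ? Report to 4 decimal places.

With a Gamma(shape α, rate β) prior, the Poisson likelihood is conjugate: the posterior is Gamma(α + ΣXᵢ, β + n).
Batch 1: sum of counts S = 66 over n = 14 nights.
After batch 1: Gamma(α+S, β+n) = Gamma(12.2+66, 0.4+14) = Gamma(78.2, 14.4).
Batch 2: sum of counts S = 63 over n = 11 nights.
After batch 2: Gamma(α+S, β+n) = Gamma(78.2+63, 14.4+11) = Gamma(141.2, 25.4).
Var = α/β² = 141.2/25.4² = 0.2189.

0.2189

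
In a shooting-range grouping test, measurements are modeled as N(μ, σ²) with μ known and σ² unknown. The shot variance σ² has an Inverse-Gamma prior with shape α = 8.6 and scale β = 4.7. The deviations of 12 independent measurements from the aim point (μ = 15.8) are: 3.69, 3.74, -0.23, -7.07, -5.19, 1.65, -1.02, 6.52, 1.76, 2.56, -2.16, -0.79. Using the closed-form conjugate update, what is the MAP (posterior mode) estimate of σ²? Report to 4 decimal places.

5.6151

With known mean μ and an Inverse-Gamma(α, β) prior on σ², the Normal likelihood is conjugate: posterior is Inv-Gamma(α + n/2, β + Σ(xᵢ−μ)²/2).
Σ(xᵢ−μ)² = (3.69)² + (3.74)² + (-0.23)² + (-7.07)² + (-5.19)² + (1.65)² + (-1.02)² + (6.52)² + (1.76)² + (2.56)² + (-2.16)² + (-0.79)² = 165.7918.
Posterior: Inv-Gamma(8.6 + 12/2, 4.7 + 165.7918/2) = Inv-Gamma(14.60, 87.59590).
Mode = β/(α+1) = 87.59590/15.60 = 5.6151.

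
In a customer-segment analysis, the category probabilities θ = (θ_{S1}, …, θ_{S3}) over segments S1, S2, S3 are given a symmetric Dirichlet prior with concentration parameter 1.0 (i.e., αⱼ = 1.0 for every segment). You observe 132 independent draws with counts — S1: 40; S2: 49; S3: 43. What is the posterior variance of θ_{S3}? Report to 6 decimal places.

The Dirichlet prior is conjugate to the Multinomial likelihood: each posterior αⱼ = prior αⱼ + observed count nⱼ.
Posterior concentration: (41.0, 50.0, 44.0), total = 135.0.
Var[θ_j] = α_j(Σα−α_j)/((Σα)²(Σα+1)) = 44.0·91.0/(135.0²·136.0) = 0.001615.

0.001615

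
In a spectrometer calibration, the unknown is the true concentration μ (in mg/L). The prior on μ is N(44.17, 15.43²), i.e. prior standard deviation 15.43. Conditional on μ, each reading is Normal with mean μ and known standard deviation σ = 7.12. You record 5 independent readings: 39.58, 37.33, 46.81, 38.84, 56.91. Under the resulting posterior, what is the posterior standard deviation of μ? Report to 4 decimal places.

For Normal data with known variance σ², a Normal(μ₀, σ₀²) prior on μ is conjugate. Posterior precision = 1/σ₀² + n/σ²; posterior mean is the precision-weighted average of μ₀ and x̄.
σ₀² = 15.43² = 238.0849, σ² = 7.12² = 50.6944; σ² + n·σ₀² = 50.6944 + 5·238.0849 = 1241.1189.
Posterior precision = 1/σ₀² + n/σ² = 1/238.0849 + 5/50.6944 = (σ² + n·σ₀²)/(σ₀²σ²) = 1241.1189/(238.0849·50.6944); posterior variance σₙ² = σ₀²σ²/(σ² + n·σ₀²) = 238.0849·50.6944/1241.1189 = 9.724750.
Posterior SD = √σₙ² = √(238.0849·50.6944/1241.1189) = 3.1185.

3.1185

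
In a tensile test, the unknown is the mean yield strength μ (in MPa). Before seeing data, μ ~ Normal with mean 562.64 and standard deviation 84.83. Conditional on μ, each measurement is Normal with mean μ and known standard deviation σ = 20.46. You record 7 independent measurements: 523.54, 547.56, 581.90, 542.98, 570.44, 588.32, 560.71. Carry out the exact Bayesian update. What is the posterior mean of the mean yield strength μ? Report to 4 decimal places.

559.3771

For Normal data with known variance σ², a Normal(μ₀, σ₀²) prior on μ is conjugate. Posterior precision = 1/σ₀² + n/σ²; posterior mean is the precision-weighted average of μ₀ and x̄.
Σxᵢ = 523.54 + 547.56 + 581.90 + 542.98 + 570.44 + 588.32 + 560.71 = 3915.45, so n·x̄ = 3915.45.
σ₀² = 84.83² = 7196.1289, σ² = 20.46² = 418.6116; σ² + n·σ₀² = 418.6116 + 7·7196.1289 = 50791.5139.
Posterior mean = (μ₀/σ₀² + n·x̄/σ²)/(1/σ₀² + n/σ²) = (σ²·μ₀ + σ₀²·n·x̄)/(σ² + n·σ₀²) = (418.6116·562.64 + 7196.1289·3915.45)/50791.5139 = 28411610.532129/50791.5139 = 559.3771.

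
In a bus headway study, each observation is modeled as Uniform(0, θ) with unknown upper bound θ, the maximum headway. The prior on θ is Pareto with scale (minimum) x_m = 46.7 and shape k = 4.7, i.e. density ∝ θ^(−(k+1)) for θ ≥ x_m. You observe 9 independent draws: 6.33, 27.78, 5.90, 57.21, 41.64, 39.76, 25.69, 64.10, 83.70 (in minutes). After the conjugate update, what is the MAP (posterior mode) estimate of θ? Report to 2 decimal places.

83.70

A Pareto(scale x_m, shape k) prior on the upper bound θ of Uniform(0, θ) is conjugate: posterior is Pareto(max(x_m, max xᵢ), k + n).
Sample maximum = 83.70; prior scale x_m = 46.7 → posterior scale = max = 83.70.
Posterior shape = 4.7 + 9 = 13.7.
The Pareto density is decreasing on [x_m, ∞), so the mode is x_m = 83.70.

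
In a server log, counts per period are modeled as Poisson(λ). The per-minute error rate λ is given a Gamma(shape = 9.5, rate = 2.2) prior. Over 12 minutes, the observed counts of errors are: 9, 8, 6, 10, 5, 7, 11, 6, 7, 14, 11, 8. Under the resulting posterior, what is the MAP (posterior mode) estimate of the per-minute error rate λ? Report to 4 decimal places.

7.7817

With a Gamma(shape α, rate β) prior, the Poisson likelihood is conjugate: the posterior is Gamma(α + ΣXᵢ, β + n).
Sum of counts S = 102 over n = 12 minutes.
Posterior: Gamma(α+S, β+n) = Gamma(9.5+102, 2.2+12) = Gamma(111.5, 14.2).
Mode of Gamma(α,β) for α≥1 is (α−1)/β = 110.5/14.2 = 7.7817.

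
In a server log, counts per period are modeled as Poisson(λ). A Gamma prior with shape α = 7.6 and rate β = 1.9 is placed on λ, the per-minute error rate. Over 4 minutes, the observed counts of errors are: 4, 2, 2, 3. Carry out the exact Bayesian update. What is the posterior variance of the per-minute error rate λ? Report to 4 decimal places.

0.5343

With a Gamma(shape α, rate β) prior, the Poisson likelihood is conjugate: the posterior is Gamma(α + ΣXᵢ, β + n).
Sum of counts S = 11 over n = 4 minutes.
Posterior: Gamma(α+S, β+n) = Gamma(7.6+11, 1.9+4) = Gamma(18.6, 5.9).
Var = α/β² = 18.6/5.9² = 0.5343.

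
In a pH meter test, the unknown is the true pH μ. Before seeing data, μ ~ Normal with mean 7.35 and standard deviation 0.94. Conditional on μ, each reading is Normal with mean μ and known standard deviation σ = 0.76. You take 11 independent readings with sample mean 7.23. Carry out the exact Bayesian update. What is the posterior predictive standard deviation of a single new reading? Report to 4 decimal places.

For Normal data with known variance σ², a Normal(μ₀, σ₀²) prior on μ is conjugate. Posterior precision = 1/σ₀² + n/σ²; posterior mean is the precision-weighted average of μ₀ and x̄.
σ₀² = 0.94² = 0.8836, σ² = 0.76² = 0.5776; σ² + n·σ₀² = 0.5776 + 11·0.8836 = 10.2972.
Posterior precision = 1/σ₀² + n/σ² = 1/0.8836 + 11/0.5776 = (σ² + n·σ₀²)/(σ₀²σ²) = 10.2972/(0.8836·0.5776); posterior variance σₙ² = σ₀²σ²/(σ² + n·σ₀²) = 0.8836·0.5776/10.2972 = 0.049564.
Predictive variance for one new observation = σₙ² + σ² = 0.8836·0.5776/10.2972 + 0.5776 = σ²·(σ₀² + 10.2972)/10.2972 = 0.5776·11.1808/10.2972 = 0.627164; SD = √(0.5776·11.1808/10.2972) = 0.7919.

0.7919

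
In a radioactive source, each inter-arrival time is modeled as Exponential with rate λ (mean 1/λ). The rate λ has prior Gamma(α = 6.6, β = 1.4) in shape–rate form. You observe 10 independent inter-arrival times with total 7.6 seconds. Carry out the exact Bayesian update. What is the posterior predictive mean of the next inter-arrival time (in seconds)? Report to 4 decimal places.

With a Gamma(shape α, rate β) prior on the exponential rate λ, the posterior after n observations with total T = Σxᵢ is Gamma(α+n, β+T).
Posterior: Gamma(6.6+10, 1.4+7.6) = Gamma(16.6, 9.0).
The predictive distribution for the next observation is Lomax; its mean is β/(α−1) = 9.0/15.6 = 0.5769.

0.5769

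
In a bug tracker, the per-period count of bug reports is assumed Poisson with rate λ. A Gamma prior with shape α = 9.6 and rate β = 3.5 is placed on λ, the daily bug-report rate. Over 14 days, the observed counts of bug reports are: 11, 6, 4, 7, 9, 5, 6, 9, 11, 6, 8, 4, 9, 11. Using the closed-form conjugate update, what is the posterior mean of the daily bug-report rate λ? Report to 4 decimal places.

6.6057

With a Gamma(shape α, rate β) prior, the Poisson likelihood is conjugate: the posterior is Gamma(α + ΣXᵢ, β + n).
Sum of counts S = 106 over n = 14 days.
Posterior: Gamma(α+S, β+n) = Gamma(9.6+106, 3.5+14) = Gamma(115.6, 17.5).
Posterior mean = α/β = 115.6/17.5 = 6.6057.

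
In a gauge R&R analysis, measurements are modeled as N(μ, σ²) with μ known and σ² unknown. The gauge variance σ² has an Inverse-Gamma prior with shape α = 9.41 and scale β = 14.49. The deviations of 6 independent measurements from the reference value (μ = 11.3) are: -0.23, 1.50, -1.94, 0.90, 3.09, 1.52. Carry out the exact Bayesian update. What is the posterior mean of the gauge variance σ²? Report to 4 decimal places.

With known mean μ and an Inverse-Gamma(α, β) prior on σ², the Normal likelihood is conjugate: posterior is Inv-Gamma(α + n/2, β + Σ(xᵢ−μ)²/2).
Σ(xᵢ−μ)² = (-0.23)² + (1.50)² + (-1.94)² + (0.90)² + (3.09)² + (1.52)² = 18.7350.
Posterior: Inv-Gamma(9.41 + 6/2, 14.49 + 18.7350/2) = Inv-Gamma(12.41, 23.85750).
E[σ²|data] = β/(α−1) = 23.85750/11.41 = 2.0909.

2.0909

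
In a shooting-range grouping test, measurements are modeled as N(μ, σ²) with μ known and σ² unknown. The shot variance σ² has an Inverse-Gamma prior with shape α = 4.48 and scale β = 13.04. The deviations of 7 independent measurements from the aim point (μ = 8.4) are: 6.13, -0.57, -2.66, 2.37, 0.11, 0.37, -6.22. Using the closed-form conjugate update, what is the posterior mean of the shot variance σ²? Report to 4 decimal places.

8.2745

With known mean μ and an Inverse-Gamma(α, β) prior on σ², the Normal likelihood is conjugate: posterior is Inv-Gamma(α + n/2, β + Σ(xᵢ−μ)²/2).
Σ(xᵢ−μ)² = (6.13)² + (-0.57)² + (-2.66)² + (2.37)² + (0.11)² + (0.37)² + (-6.22)² = 89.4317.
Posterior: Inv-Gamma(4.48 + 7/2, 13.04 + 89.4317/2) = Inv-Gamma(7.98, 57.75585).
E[σ²|data] = β/(α−1) = 57.75585/6.98 = 8.2745.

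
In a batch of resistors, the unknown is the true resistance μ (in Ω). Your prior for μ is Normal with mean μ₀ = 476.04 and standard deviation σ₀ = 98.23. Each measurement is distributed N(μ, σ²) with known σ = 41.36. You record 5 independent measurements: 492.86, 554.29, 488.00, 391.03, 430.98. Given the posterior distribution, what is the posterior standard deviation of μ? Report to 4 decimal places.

18.1773

For Normal data with known variance σ², a Normal(μ₀, σ₀²) prior on μ is conjugate. Posterior precision = 1/σ₀² + n/σ²; posterior mean is the precision-weighted average of μ₀ and x̄.
σ₀² = 98.23² = 9649.1329, σ² = 41.36² = 1710.6496; σ² + n·σ₀² = 1710.6496 + 5·9649.1329 = 49956.3141.
Posterior precision = 1/σ₀² + n/σ² = 1/9649.1329 + 5/1710.6496 = (σ² + n·σ₀²)/(σ₀²σ²) = 49956.3141/(9649.1329·1710.6496); posterior variance σₙ² = σ₀²σ²/(σ² + n·σ₀²) = 9649.1329·1710.6496/49956.3141 = 330.414396.
Posterior SD = √σₙ² = √(9649.1329·1710.6496/49956.3141) = 18.1773.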